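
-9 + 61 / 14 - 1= -79 / 14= -5.64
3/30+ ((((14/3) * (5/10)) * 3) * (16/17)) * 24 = 26897/170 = 158.22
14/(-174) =-7/87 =-0.08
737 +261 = 998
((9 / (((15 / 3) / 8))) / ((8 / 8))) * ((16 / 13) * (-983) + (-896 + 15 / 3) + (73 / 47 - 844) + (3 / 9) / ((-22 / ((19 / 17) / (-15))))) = -121065010204 / 2856425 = -42383.40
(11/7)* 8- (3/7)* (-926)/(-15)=-13.89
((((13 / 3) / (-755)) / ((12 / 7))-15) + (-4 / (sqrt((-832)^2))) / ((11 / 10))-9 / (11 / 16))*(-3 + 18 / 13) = 1528968847 / 33685080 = 45.39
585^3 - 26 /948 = 94895570237 /474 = 200201624.97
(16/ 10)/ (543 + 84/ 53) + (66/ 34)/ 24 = 1645129/ 19626840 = 0.08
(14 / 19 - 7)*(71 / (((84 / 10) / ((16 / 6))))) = -24140 / 171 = -141.17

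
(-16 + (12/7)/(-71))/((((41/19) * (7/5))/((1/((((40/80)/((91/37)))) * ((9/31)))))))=-89.87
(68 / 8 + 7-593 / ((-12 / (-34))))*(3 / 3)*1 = -4994 / 3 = -1664.67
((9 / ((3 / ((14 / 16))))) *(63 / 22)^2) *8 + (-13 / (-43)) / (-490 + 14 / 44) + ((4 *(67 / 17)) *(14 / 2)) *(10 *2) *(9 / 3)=25893192283339 / 3811530492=6793.38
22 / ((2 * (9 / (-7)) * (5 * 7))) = -11 / 45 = -0.24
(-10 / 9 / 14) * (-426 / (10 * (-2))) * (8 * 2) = -27.05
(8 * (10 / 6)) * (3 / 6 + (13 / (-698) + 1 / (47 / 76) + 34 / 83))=136582480 / 4084347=33.44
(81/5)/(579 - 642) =-0.26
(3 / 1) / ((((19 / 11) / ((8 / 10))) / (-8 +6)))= -264 / 95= -2.78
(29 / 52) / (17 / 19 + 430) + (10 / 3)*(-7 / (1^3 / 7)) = -23178123 / 141908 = -163.33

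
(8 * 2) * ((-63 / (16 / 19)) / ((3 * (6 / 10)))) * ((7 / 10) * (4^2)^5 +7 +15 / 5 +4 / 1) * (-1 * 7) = 3416850066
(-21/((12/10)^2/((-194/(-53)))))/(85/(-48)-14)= 135800/40121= 3.38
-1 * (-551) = 551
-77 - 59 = -136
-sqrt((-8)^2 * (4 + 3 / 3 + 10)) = -8 * sqrt(15) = -30.98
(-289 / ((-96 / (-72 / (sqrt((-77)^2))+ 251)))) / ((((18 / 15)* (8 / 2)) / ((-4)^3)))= -10037.33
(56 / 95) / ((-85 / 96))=-5376 / 8075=-0.67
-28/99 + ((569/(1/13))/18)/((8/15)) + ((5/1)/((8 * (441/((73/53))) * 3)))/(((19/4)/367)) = 180615605693/234477936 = 770.29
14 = 14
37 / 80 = 0.46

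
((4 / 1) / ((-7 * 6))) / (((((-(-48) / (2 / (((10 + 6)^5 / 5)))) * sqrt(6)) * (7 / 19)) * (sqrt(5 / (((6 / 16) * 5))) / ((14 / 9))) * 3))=-95 / 14269022208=-0.00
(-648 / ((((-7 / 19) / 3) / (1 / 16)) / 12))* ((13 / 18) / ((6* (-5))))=-6669 / 70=-95.27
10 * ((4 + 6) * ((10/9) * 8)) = 8000/9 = 888.89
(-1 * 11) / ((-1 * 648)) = 11 / 648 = 0.02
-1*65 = -65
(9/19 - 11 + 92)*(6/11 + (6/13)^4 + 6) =3205363104/5969249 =536.98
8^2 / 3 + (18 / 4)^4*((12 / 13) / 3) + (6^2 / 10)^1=117863 / 780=151.11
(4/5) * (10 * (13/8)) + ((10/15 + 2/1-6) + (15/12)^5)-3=29855/3072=9.72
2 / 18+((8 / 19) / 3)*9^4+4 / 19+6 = 158545 / 171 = 927.16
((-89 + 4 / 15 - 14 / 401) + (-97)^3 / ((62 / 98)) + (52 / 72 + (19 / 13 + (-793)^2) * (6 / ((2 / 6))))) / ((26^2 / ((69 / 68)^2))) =75989821040030023 / 5051425358720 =15043.24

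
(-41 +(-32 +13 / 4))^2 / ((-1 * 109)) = -77841 / 1744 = -44.63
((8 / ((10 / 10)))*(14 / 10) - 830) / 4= -204.70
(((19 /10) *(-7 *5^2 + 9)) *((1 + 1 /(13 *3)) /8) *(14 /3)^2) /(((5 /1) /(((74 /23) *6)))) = -45745616 /13455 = -3399.90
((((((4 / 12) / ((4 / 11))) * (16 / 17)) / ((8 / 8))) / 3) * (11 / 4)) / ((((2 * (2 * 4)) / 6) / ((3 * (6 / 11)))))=0.49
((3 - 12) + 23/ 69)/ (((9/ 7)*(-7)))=26/ 27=0.96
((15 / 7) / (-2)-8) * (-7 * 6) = 381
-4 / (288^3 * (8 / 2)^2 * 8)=-1 / 764411904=-0.00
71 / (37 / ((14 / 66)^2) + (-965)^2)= 3479 / 45670318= 0.00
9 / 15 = 3 / 5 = 0.60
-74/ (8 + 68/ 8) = -4.48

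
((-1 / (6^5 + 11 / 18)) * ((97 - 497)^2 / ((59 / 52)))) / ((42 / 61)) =-26.34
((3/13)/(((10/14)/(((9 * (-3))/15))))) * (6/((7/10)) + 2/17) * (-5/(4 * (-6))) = -4653/4420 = -1.05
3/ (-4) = -3/ 4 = -0.75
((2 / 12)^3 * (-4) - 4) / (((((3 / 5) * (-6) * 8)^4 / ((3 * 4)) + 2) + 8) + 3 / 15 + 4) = -135625 / 1935396882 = -0.00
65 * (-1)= -65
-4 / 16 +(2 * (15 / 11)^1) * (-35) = -4211 / 44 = -95.70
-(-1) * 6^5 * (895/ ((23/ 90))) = 626356800/ 23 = 27232904.35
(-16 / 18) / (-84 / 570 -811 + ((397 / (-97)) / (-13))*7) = 479180 / 436083273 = 0.00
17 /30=0.57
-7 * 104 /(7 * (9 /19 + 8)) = -1976 /161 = -12.27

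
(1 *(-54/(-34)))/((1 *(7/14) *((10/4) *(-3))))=-36/85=-0.42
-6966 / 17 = -409.76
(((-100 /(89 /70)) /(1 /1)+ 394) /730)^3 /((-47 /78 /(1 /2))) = -0.07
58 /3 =19.33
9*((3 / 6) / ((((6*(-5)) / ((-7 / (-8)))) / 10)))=-21 / 16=-1.31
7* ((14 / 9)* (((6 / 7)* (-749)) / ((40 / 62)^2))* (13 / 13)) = -5038523 / 300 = -16795.08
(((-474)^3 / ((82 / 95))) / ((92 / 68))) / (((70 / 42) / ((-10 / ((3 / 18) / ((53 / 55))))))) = 32816021084208 / 10373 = 3163599834.59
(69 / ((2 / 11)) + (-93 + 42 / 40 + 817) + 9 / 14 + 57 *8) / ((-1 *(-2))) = 780.60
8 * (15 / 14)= 8.57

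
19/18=1.06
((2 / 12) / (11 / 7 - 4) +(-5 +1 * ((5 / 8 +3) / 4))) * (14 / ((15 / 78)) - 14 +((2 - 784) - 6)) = 12383639 / 4080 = 3035.21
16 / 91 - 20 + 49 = 29.18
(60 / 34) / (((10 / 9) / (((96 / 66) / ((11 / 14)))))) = 6048 / 2057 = 2.94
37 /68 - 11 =-711 /68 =-10.46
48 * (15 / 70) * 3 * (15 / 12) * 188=50760 / 7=7251.43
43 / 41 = 1.05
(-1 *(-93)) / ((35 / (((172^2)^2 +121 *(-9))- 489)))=81394667454 / 35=2325561927.26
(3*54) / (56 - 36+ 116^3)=81 / 780458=0.00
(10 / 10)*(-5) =-5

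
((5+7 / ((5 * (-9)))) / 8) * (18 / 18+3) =109 / 45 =2.42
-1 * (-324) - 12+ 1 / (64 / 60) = 5007 / 16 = 312.94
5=5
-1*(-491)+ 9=500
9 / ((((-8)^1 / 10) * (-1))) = 45 / 4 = 11.25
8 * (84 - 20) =512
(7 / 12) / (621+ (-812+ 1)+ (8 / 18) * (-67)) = -21 / 7912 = -0.00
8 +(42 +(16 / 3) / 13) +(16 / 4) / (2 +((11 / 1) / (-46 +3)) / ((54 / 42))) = 1430674 / 27183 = 52.63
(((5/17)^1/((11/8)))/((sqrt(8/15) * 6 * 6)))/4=5 * sqrt(30)/13464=0.00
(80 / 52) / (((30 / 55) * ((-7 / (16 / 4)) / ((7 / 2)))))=-5.64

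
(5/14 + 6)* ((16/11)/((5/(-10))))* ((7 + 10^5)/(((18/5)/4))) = -1424099680/693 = -2054977.89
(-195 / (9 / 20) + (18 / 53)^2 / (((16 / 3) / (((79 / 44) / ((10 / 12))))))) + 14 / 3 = -1589271787 / 3707880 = -428.62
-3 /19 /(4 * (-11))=3 /836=0.00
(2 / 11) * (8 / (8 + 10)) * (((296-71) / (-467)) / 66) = -100 / 169521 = -0.00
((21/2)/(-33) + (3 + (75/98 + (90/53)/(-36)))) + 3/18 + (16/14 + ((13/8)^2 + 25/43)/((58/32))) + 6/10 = 7.09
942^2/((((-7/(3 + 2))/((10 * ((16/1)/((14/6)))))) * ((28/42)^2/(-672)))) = 65715642514.29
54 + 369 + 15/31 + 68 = 15236/31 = 491.48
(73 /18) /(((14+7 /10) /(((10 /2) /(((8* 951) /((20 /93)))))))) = 9125 /234020178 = 0.00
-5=-5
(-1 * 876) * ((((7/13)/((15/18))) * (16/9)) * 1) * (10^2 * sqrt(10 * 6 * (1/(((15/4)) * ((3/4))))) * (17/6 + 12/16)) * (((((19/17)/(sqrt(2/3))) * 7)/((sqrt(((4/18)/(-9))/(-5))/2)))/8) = -5611025280 * sqrt(5)/221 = -56772099.32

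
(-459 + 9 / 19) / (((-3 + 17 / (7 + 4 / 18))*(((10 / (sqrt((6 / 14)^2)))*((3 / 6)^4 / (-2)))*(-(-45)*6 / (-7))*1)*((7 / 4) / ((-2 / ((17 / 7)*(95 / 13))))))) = -1.62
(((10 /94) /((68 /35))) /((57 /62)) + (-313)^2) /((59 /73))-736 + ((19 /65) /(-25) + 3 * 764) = 1072151451662969 /8732870250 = 122771.94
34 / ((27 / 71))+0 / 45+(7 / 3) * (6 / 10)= 12259 / 135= 90.81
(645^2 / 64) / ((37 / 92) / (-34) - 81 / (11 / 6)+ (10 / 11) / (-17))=-10844385 / 73816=-146.91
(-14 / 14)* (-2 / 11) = 2 / 11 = 0.18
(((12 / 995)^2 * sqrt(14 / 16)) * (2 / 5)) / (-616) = -9 * sqrt(14) / 381159625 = -0.00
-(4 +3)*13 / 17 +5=-6 / 17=-0.35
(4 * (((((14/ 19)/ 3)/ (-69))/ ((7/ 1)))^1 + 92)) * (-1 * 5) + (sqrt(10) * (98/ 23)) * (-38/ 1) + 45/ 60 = -28934921/ 15732 - 3724 * sqrt(10)/ 23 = -2351.25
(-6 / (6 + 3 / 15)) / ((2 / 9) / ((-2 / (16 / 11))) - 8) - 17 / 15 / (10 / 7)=-633803 / 939300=-0.67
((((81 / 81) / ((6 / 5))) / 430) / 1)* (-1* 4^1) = -1 / 129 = -0.01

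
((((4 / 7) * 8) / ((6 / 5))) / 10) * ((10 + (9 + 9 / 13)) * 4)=8192 / 273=30.01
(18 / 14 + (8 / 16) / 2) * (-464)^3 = -1073896448 / 7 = -153413778.29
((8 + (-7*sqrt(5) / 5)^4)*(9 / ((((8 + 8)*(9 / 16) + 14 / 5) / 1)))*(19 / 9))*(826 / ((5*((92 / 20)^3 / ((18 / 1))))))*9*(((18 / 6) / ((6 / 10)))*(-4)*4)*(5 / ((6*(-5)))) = 7472152800 / 12167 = 614132.72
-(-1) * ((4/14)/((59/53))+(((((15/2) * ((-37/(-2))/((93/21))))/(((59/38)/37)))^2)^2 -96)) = 389478449572477819003139927/1253351382985072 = 310749606901.83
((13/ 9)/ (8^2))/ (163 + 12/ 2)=1/ 7488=0.00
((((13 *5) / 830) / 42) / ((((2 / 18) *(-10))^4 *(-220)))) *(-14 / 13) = 2187 / 365200000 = 0.00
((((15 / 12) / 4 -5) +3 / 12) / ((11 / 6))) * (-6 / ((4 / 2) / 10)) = 3195 / 44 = 72.61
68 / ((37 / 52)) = 3536 / 37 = 95.57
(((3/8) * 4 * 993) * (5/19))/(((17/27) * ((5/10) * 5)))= 80433/323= 249.02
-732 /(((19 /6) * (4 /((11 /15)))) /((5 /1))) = -4026 /19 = -211.89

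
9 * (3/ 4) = 27/ 4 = 6.75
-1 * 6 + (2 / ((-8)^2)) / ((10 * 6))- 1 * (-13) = 7.00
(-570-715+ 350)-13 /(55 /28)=-51789 /55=-941.62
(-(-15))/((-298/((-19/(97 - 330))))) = -285/69434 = -0.00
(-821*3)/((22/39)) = -96057/22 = -4366.23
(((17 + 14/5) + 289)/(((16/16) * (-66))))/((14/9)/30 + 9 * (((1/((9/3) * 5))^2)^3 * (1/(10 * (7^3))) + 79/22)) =-111710812500/772867429693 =-0.14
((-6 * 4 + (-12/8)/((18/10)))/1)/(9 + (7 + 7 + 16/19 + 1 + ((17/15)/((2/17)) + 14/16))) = -0.70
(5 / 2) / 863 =5 / 1726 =0.00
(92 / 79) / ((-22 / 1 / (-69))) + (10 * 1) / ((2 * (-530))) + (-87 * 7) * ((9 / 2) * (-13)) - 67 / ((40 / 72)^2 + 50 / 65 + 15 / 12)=303343001854 / 8520545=35601.36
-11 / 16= -0.69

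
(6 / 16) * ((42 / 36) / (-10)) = -7 / 160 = -0.04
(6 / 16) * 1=3 / 8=0.38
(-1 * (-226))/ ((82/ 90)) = 10170/ 41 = 248.05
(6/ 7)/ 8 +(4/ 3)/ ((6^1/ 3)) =65/ 84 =0.77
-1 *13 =-13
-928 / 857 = -1.08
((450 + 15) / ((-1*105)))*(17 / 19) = -527 / 133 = -3.96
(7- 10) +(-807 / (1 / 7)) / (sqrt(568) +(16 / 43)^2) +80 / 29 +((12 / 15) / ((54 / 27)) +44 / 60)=26619151708 / 11731789485- 6437602283 * sqrt(142) / 323635572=-234.77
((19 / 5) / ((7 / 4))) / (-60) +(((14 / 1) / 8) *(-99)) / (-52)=3.30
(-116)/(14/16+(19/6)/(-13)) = -183.72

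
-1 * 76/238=-38/119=-0.32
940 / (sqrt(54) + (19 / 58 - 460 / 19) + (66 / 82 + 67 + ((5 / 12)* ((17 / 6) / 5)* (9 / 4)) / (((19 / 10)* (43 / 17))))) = 666588050821692992 / 30355364709251727 - 45415660727032832* sqrt(6) / 30355364709251727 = 18.29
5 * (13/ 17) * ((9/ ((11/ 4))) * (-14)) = -32760/ 187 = -175.19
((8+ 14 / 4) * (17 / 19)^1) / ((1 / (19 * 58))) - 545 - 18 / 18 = 10793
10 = 10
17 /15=1.13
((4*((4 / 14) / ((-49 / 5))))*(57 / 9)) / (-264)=95 / 33957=0.00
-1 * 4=-4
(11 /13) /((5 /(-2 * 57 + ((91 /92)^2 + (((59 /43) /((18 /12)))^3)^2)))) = -48240441518639197069 /2535287838282585360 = -19.03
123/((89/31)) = 3813/89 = 42.84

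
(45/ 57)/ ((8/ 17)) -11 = -1417/ 152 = -9.32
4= 4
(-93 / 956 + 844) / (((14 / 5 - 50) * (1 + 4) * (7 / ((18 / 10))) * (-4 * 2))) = 1037277 / 9024640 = 0.11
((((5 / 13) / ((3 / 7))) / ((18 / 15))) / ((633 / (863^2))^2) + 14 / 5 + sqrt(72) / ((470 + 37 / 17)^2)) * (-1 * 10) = -485347068098039 / 46880613 - 17340 * sqrt(2) / 64432729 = -10352831.10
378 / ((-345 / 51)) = -6426 / 115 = -55.88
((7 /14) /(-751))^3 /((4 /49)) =-49 /13554072032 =-0.00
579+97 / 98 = 56839 / 98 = 579.99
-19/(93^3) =-19/804357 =-0.00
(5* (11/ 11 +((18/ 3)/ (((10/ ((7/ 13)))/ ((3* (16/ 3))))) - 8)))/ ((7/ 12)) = -204/ 13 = -15.69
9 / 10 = 0.90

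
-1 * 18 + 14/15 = -256/15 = -17.07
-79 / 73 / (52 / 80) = -1580 / 949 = -1.66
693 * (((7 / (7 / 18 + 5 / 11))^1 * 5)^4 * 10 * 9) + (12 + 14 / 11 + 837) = 1582345694372989690313 / 8555759531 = 184945087416.22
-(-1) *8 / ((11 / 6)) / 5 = 0.87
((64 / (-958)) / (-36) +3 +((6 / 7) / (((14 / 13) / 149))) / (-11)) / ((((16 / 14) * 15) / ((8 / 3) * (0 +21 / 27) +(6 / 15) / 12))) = -5142628259 / 5377541400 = -0.96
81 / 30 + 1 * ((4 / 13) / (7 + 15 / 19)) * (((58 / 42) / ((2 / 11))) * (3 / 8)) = 2.81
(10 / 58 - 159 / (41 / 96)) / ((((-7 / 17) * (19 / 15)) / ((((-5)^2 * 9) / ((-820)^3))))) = -203085009 / 697533451328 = -0.00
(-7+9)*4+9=17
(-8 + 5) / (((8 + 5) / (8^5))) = -98304 / 13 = -7561.85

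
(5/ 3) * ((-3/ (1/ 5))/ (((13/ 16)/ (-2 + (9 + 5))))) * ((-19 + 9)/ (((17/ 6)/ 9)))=2592000/ 221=11728.51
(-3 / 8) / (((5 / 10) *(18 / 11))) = -11 / 24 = -0.46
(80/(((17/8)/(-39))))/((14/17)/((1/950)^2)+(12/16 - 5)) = -0.00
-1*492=-492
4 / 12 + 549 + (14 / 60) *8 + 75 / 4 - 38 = 10639 / 20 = 531.95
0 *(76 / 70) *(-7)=0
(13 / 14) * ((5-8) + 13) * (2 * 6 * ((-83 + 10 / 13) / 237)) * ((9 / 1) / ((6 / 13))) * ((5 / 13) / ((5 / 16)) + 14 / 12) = -999515 / 553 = -1807.44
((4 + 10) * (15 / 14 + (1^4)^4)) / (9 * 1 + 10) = 29 / 19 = 1.53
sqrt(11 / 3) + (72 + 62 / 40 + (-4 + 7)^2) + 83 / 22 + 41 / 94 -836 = -7747153 / 10340 + sqrt(33) / 3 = -747.33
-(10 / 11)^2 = -100 / 121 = -0.83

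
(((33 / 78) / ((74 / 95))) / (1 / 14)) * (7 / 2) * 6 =159.68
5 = 5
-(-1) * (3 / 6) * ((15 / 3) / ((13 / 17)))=85 / 26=3.27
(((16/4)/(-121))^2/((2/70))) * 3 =1680/14641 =0.11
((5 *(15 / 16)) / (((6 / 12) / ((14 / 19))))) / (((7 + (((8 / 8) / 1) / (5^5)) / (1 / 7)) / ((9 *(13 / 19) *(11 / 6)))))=33515625 / 3009296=11.14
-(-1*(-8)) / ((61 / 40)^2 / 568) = -7270400 / 3721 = -1953.88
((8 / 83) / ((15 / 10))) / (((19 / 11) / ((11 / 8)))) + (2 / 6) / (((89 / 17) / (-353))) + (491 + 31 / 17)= 3367117639 / 7158003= 470.40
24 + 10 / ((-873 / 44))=23.50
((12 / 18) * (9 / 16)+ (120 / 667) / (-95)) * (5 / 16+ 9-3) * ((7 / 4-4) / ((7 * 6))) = -11461581 / 90840064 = -0.13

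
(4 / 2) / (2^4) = 0.12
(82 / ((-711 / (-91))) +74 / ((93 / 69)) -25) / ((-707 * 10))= -890419 / 155829870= -0.01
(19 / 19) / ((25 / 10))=2 / 5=0.40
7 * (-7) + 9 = -40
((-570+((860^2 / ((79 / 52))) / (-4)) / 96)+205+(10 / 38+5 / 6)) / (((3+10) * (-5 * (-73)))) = -1469489 / 4273347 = -0.34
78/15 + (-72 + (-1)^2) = -329/5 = -65.80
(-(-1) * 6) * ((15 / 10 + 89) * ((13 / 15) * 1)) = 470.60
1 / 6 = 0.17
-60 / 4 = -15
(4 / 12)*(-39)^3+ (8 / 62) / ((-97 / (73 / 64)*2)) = -1902637225 / 96224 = -19773.00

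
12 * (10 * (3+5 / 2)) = 660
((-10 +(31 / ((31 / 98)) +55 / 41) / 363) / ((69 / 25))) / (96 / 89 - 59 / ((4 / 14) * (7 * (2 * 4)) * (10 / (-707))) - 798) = 51533492000 / 7841309574681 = 0.01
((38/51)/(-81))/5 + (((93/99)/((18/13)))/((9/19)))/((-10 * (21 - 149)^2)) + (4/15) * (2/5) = 2601256417/24816844800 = 0.10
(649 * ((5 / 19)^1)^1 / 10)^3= 273359449 / 54872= 4981.77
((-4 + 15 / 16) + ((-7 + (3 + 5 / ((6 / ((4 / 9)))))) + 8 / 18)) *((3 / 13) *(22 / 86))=-0.37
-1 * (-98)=98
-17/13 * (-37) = 629/13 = 48.38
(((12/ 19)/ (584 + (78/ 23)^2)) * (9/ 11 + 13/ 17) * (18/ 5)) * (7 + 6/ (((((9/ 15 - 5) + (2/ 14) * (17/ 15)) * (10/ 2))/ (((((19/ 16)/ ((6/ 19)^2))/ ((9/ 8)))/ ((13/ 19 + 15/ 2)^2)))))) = 0.04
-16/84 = -4/21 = -0.19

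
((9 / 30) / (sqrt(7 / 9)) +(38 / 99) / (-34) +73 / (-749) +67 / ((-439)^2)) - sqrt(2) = -sqrt(2) - 26335663901 / 242937732807 +9* sqrt(7) / 70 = -1.18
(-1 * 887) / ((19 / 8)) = -7096 / 19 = -373.47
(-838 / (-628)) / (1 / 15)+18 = 11937 / 314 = 38.02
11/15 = 0.73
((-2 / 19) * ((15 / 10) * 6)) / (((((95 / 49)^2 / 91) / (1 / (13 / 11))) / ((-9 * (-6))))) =-179700444 / 171475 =-1047.97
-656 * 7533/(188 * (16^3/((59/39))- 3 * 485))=-20.99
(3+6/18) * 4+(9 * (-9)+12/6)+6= -179/3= -59.67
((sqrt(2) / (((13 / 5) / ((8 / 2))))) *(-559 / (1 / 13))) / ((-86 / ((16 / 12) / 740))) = 26 *sqrt(2) / 111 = 0.33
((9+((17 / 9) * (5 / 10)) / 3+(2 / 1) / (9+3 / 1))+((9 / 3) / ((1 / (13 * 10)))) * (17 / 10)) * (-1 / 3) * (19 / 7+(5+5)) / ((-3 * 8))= 1615973 / 13608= 118.75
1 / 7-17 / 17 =-0.86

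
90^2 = 8100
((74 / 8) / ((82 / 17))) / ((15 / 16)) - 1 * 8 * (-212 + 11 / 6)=1035278 / 615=1683.38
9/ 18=0.50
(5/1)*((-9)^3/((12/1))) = -1215/4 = -303.75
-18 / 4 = -9 / 2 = -4.50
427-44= 383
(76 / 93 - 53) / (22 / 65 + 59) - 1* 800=-287276245 / 358701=-800.88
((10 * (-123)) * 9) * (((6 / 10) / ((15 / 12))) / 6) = -4428 / 5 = -885.60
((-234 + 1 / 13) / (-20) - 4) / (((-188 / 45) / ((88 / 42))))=-3.86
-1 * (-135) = 135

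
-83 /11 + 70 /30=-172 /33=-5.21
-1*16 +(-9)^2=65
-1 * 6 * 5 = -30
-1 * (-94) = 94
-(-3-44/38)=4.16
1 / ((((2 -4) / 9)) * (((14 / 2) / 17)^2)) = -2601 / 98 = -26.54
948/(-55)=-948/55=-17.24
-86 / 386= -43 / 193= -0.22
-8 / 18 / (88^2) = -1 / 17424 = -0.00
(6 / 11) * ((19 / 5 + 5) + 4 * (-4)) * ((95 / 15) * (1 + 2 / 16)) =-1539 / 55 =-27.98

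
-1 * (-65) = 65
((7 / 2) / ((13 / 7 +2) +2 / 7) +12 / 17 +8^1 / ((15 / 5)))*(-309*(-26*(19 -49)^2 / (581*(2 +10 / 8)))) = 4625730000 / 286433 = 16149.43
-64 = -64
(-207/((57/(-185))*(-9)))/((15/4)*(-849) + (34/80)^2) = 6808000/290341527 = 0.02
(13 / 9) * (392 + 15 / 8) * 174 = 1187927 / 12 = 98993.92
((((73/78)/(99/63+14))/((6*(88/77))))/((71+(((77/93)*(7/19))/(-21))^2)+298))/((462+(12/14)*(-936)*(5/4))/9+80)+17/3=175846506682609069/31031729938315392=5.67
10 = 10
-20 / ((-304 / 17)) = 85 / 76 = 1.12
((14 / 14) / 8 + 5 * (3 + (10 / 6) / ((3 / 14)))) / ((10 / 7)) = 37.81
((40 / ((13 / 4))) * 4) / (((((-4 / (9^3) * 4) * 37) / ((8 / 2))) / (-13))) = 116640 / 37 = 3152.43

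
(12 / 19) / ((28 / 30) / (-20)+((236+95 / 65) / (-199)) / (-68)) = -158324400 / 7299439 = -21.69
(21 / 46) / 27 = 7 / 414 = 0.02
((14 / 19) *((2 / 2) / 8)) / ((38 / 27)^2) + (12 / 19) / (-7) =-33591 / 768208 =-0.04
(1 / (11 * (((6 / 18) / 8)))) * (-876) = -21024 / 11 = -1911.27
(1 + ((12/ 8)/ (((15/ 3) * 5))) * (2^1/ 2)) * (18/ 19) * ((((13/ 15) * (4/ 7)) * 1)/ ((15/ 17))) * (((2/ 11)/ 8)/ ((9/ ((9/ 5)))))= 11713/ 4571875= 0.00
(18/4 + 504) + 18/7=7155/14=511.07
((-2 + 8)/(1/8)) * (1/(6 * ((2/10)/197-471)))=-0.02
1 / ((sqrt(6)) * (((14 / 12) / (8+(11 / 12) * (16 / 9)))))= 260 * sqrt(6) / 189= 3.37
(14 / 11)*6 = 84 / 11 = 7.64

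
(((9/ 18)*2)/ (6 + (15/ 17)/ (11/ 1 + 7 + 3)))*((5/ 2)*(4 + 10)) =4165/ 719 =5.79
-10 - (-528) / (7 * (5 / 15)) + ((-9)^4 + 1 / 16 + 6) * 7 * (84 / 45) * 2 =36085459 / 210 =171835.52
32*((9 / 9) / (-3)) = -10.67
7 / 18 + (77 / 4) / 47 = 1351 / 1692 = 0.80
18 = 18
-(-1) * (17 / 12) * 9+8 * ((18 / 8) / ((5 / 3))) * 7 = 1767 / 20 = 88.35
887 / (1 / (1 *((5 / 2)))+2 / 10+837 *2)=4435 / 8373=0.53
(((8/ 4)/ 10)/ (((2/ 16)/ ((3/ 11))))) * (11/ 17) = 24/ 85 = 0.28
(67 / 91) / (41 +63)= 67 / 9464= 0.01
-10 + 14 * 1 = 4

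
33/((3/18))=198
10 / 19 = 0.53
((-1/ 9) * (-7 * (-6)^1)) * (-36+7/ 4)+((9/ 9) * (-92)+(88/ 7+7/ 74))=62548/ 777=80.50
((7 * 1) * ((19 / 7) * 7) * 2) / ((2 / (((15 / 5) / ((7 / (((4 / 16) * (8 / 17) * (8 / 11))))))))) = 912 / 187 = 4.88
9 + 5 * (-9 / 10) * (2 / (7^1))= 7.71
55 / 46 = 1.20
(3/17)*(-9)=-27/17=-1.59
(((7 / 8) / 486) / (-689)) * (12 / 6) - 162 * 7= -1518897751 / 1339416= -1134.00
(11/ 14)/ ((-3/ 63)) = -33/ 2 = -16.50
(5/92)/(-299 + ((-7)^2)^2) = 5/193384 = 0.00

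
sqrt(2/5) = sqrt(10)/5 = 0.63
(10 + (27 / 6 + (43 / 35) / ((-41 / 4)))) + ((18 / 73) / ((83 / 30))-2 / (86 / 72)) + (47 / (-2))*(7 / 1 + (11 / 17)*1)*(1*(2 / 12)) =-327122913604 / 19067400345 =-17.16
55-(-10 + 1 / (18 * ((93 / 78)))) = 18122 / 279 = 64.95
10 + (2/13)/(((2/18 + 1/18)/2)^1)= 154/13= 11.85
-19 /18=-1.06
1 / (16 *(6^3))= 1 / 3456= 0.00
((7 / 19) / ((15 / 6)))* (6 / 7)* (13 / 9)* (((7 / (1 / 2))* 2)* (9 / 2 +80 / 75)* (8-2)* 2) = 486304 / 1425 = 341.27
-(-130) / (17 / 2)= 260 / 17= 15.29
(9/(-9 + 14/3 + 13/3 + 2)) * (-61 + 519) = 2061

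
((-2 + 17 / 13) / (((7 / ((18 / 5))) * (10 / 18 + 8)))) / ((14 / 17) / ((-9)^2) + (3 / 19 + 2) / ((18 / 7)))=-76291308 / 1557060505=-0.05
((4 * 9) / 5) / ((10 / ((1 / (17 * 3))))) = 6 / 425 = 0.01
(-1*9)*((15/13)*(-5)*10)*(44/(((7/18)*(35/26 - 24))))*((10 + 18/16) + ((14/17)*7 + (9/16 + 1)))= -479135250/10013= -47851.32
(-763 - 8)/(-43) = 771/43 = 17.93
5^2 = 25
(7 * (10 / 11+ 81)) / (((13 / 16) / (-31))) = -3128272 / 143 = -21876.03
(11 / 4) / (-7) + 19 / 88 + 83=51019 / 616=82.82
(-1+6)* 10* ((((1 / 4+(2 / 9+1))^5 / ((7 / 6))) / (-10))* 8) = -237.13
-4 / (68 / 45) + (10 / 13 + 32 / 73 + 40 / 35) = -33497 / 112931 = -0.30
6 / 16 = 3 / 8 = 0.38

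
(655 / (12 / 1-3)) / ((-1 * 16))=-655 / 144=-4.55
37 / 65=0.57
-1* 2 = -2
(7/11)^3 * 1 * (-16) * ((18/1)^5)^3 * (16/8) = -74051127406456583749632/1331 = -55635708043919296581.24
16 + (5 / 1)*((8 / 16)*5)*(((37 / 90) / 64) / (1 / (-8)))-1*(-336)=101191 / 288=351.36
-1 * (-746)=746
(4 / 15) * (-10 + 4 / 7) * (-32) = 2816 / 35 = 80.46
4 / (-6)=-2 / 3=-0.67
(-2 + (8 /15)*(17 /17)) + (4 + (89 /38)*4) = 3392 /285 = 11.90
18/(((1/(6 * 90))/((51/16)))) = 61965/2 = 30982.50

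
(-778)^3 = -470910952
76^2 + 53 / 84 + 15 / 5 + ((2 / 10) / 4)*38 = 2428243 / 420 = 5781.53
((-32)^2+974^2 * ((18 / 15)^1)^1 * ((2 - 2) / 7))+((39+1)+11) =1075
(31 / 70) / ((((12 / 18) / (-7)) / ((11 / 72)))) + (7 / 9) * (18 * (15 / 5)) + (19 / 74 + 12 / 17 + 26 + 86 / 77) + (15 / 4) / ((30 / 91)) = 1877126047 / 23247840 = 80.74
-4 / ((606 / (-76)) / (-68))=-10336 / 303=-34.11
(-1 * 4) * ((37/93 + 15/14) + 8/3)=-3590/217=-16.54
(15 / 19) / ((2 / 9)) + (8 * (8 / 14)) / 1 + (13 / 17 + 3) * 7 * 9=1109249 / 4522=245.30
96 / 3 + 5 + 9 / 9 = 38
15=15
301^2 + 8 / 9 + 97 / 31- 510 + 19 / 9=2793011 / 31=90097.13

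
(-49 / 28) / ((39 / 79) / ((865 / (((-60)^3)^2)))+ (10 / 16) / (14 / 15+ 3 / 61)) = -172012862 / 2617289688126525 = -0.00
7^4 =2401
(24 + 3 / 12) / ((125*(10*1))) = 97 / 5000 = 0.02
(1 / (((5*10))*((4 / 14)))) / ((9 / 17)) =119 / 900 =0.13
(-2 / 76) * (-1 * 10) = 0.26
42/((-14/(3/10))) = -9/10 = -0.90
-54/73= -0.74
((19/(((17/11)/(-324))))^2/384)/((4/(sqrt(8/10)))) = 95530347*sqrt(5)/23120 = 9239.29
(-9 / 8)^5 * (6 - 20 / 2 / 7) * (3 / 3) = -59049 / 7168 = -8.24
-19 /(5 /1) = -3.80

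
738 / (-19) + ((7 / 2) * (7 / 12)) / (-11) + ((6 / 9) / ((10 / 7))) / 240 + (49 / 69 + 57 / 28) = -4394817407 / 121136400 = -36.28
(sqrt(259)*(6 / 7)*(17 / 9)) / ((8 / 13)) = 221*sqrt(259) / 84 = 42.34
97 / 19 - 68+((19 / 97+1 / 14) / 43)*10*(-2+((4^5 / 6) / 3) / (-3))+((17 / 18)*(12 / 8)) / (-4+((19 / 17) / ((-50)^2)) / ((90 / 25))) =-64.55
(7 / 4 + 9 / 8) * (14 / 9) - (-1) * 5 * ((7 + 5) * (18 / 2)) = 19601 / 36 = 544.47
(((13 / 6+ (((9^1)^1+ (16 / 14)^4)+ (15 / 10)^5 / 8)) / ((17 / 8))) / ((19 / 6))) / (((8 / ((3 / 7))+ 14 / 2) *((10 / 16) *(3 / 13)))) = 30121039 / 54286610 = 0.55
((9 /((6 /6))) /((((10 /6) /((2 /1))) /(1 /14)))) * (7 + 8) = 81 /7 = 11.57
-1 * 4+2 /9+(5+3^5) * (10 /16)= 1361 /9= 151.22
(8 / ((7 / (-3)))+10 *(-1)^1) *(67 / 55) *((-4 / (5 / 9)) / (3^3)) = 25192 / 5775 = 4.36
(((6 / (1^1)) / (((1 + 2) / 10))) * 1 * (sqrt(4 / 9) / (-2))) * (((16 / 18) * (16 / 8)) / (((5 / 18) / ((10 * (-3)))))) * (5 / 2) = 3200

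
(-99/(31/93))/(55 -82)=11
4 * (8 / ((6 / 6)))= 32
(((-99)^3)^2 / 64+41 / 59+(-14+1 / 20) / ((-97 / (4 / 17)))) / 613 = 457987726099551839 / 19084602560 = 23997760.74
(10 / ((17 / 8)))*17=80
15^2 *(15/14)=3375/14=241.07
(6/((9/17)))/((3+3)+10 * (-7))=-17/96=-0.18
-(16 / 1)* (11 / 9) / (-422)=88 / 1899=0.05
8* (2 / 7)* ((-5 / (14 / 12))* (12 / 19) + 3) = 624 / 931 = 0.67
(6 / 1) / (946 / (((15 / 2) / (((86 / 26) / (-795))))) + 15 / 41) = -38136150 / 1010221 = -37.75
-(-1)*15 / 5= 3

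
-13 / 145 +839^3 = 85635509242 / 145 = 590589718.91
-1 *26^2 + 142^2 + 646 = 20134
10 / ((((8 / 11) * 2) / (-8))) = -55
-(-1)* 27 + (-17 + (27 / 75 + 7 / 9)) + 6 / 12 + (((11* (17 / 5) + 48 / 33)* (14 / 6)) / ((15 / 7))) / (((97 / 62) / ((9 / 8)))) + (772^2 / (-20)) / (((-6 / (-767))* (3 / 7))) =-1707105546079 / 192060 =-8888397.10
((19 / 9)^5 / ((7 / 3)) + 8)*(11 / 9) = 39361817 / 1240029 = 31.74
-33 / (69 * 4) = -11 / 92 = -0.12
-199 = -199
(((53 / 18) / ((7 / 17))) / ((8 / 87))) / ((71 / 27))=235161 / 7952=29.57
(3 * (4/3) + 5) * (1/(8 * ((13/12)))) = 1.04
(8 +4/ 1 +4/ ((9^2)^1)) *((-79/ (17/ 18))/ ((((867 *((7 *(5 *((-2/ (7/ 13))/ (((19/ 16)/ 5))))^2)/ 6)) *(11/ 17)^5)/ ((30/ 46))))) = -3519330157/ 3756031422000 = -0.00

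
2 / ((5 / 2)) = 4 / 5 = 0.80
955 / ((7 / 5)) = 4775 / 7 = 682.14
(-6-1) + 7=0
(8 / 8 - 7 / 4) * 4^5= -768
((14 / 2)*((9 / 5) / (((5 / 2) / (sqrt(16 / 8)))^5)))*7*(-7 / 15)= -131712*sqrt(2) / 78125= -2.38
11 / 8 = 1.38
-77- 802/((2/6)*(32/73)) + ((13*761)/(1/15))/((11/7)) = 15640679/176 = 88867.49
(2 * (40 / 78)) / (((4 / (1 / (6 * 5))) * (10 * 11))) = 1 / 12870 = 0.00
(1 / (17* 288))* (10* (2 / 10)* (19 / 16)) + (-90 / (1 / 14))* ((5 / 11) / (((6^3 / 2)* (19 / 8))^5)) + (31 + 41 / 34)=6086500071501911297 / 188984370323890944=32.21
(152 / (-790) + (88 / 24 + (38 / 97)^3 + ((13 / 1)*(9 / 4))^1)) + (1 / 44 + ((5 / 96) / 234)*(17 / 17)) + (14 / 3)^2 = 4862574587374013 / 89082433851840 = 54.59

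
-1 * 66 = -66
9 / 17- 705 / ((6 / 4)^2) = -15953 / 51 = -312.80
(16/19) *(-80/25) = -256/95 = -2.69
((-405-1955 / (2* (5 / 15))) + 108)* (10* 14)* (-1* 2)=904260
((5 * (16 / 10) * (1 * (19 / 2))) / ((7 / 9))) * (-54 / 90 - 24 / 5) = -18468 / 35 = -527.66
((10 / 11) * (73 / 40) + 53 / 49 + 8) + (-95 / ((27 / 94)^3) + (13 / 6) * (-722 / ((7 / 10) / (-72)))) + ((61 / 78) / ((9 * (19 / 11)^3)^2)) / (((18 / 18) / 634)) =4072319377553049918695 / 25954042234364244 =156905.01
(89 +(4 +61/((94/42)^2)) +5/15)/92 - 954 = -25258231/26508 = -952.85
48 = 48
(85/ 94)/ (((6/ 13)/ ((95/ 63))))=104975/ 35532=2.95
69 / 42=1.64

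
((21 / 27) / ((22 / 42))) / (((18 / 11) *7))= 7 / 54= 0.13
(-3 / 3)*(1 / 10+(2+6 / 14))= -177 / 70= -2.53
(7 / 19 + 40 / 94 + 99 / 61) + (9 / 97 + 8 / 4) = 23828651 / 5283881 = 4.51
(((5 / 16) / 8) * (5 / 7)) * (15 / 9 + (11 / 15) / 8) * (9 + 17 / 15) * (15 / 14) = 20045 / 37632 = 0.53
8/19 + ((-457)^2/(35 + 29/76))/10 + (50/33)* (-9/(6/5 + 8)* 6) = 37602050364/64630115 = 581.80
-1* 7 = -7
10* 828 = 8280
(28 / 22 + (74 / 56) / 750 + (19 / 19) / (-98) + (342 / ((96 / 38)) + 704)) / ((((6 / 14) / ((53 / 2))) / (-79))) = -1422861640597 / 346500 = -4106382.80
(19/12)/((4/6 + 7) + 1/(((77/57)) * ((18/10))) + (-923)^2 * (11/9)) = 4389/2886357844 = 0.00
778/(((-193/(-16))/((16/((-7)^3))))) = -199168/66199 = -3.01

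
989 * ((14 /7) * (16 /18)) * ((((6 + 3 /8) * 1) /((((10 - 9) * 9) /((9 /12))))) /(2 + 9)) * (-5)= -84065 /198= -424.57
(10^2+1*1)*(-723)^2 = 52795629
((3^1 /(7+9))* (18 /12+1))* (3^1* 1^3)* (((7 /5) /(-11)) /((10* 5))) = -63 /17600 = -0.00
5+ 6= 11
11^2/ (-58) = -121/ 58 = -2.09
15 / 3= 5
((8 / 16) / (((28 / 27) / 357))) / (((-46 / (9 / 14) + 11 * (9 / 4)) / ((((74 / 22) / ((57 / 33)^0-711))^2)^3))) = -31797047386737 / 764779264070959194970000000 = -0.00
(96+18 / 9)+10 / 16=789 / 8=98.62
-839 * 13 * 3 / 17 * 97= -3173937 / 17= -186702.18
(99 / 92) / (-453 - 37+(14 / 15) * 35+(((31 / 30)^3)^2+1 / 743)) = -13405763250000 / 5682220926595391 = -0.00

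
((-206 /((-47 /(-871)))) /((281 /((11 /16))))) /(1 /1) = -986843 /105656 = -9.34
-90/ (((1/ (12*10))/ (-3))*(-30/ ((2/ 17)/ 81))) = -80/ 51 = -1.57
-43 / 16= -2.69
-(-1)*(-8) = -8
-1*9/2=-9/2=-4.50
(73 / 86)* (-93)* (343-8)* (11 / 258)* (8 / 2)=-8339155 / 1849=-4510.09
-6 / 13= -0.46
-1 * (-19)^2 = -361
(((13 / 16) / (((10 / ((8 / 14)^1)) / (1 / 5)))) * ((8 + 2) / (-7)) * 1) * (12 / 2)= -39 / 490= -0.08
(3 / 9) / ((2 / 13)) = 2.17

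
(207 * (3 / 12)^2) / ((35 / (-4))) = -207 / 140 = -1.48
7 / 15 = 0.47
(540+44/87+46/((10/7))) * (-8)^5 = -8163393536/435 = -18766421.92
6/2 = 3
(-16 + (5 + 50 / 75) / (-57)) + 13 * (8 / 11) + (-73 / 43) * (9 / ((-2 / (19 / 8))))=14881211 / 1294128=11.50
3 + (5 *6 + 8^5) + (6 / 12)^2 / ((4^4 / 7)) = 33588231 / 1024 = 32801.01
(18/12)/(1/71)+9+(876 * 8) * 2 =14131.50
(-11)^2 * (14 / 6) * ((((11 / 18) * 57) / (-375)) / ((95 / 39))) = -121121 / 11250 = -10.77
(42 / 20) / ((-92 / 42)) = -441 / 460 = -0.96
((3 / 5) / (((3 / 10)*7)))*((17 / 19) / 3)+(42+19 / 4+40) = 86.84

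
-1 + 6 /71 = -65 /71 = -0.92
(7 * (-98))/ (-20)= 343/ 10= 34.30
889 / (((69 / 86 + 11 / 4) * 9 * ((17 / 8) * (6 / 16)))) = 9786112 / 280449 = 34.89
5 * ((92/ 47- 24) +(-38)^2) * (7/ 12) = 584780/ 141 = 4147.38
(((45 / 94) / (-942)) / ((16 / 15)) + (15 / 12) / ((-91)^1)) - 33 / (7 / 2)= -57972349 / 6139328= -9.44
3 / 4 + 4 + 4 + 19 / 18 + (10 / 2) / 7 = 2651 / 252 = 10.52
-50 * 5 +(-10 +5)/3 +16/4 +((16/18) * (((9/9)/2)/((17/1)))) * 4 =-37877/153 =-247.56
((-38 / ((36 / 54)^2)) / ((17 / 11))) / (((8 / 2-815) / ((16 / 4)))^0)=-55.32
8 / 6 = 4 / 3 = 1.33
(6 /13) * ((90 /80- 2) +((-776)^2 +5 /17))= 245687571 /884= 277927.12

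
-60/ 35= -12/ 7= -1.71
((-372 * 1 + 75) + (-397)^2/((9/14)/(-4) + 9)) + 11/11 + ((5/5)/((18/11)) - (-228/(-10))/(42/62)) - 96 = 40206629/2310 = 17405.47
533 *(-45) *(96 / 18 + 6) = -271830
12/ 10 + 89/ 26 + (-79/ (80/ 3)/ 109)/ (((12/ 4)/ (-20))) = 136153/ 28340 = 4.80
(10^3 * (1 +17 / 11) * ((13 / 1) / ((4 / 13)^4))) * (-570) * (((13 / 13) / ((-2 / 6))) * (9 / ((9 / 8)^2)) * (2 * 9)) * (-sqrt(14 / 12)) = -1481459070000 * sqrt(42) / 11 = -872813826179.50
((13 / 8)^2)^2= 28561 / 4096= 6.97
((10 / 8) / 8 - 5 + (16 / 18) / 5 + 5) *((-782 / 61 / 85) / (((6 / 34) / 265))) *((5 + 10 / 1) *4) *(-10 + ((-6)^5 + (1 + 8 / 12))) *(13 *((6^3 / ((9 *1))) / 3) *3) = 6052206402814 / 549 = 11024055378.53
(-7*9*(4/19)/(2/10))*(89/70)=-1602/19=-84.32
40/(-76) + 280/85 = 894/323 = 2.77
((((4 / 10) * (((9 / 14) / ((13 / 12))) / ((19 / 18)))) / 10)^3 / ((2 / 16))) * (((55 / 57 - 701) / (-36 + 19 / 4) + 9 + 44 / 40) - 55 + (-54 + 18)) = -145814893901568 / 27401262916015625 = -0.01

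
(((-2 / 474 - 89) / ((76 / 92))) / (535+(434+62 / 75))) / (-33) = 12129050 / 3602881821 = 0.00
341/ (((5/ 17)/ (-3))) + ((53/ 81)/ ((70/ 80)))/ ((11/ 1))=-108465547/ 31185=-3478.13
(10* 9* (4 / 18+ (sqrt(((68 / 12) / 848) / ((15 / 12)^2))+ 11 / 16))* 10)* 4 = 240* sqrt(2703) / 53+ 3275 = 3510.43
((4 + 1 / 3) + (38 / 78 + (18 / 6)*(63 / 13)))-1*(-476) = 19319 / 39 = 495.36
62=62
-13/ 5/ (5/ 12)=-156/ 25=-6.24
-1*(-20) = 20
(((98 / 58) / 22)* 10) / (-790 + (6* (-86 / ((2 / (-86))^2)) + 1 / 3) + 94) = -735 / 913724141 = -0.00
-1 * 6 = -6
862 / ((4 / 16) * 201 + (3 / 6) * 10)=3448 / 221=15.60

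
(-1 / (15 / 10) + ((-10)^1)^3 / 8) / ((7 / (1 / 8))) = -2.24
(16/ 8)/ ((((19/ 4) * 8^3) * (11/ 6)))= 3/ 6688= 0.00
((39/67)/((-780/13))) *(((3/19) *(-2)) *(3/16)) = 117/203680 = 0.00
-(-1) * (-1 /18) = -1 /18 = -0.06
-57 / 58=-0.98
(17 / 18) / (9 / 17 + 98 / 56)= 578 / 1395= 0.41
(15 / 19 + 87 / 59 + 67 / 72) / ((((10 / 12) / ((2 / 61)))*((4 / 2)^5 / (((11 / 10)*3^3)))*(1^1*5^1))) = 25526457 / 1094096000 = 0.02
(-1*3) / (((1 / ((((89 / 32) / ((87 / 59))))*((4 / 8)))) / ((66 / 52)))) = -173283 / 48256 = -3.59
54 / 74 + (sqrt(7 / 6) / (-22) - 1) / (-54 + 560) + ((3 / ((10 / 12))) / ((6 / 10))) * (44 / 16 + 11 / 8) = 953989 / 37444 - sqrt(42) / 66792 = 25.48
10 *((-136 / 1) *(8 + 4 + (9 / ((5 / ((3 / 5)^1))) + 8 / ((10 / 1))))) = -94384 / 5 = -18876.80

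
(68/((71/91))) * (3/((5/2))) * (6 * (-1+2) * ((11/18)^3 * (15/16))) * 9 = 2059057/1704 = 1208.37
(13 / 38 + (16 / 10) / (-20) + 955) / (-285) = -907499 / 270750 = -3.35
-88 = -88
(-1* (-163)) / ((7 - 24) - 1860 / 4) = -163 / 482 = -0.34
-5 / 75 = -1 / 15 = -0.07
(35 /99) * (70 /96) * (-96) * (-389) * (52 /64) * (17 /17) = 6194825 /792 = 7821.75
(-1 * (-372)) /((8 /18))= 837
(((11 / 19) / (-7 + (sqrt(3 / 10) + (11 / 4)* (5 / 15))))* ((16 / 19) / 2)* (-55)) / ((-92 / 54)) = -1.42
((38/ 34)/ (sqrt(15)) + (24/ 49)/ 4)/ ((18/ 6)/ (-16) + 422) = 96/ 330701 + 304*sqrt(15)/ 1720995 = 0.00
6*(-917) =-5502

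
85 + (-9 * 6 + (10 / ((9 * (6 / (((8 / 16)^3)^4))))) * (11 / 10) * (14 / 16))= 54853709 / 1769472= 31.00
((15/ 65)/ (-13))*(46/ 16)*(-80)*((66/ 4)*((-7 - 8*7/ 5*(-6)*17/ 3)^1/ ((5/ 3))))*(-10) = -25534278/ 169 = -151090.40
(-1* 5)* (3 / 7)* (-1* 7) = 15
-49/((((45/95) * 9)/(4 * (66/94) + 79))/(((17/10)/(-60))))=12170963/456840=26.64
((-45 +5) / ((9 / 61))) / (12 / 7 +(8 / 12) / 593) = -5064220 / 32043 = -158.04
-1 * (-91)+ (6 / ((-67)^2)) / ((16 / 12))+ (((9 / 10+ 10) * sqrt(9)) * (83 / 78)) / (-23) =2402238947 / 26844220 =89.49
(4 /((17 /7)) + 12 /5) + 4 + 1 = 769 /85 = 9.05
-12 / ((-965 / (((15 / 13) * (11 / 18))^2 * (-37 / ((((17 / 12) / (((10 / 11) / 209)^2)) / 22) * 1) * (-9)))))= 1332000 / 2201875819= 0.00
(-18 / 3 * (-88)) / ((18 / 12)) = 352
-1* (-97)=97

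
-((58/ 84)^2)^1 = -841/ 1764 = -0.48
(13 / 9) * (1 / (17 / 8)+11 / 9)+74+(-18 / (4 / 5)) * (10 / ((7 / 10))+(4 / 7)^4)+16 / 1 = -764991173 / 3306177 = -231.38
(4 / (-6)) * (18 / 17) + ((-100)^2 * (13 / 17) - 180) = 126928 / 17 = 7466.35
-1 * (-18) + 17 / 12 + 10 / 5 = 257 / 12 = 21.42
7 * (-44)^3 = -596288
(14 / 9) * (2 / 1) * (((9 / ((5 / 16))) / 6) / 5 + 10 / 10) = 1372 / 225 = 6.10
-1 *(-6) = 6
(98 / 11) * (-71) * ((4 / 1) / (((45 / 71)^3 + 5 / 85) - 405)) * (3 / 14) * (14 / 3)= 169343442184 / 27085412189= 6.25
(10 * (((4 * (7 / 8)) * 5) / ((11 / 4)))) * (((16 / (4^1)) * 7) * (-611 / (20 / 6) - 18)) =-358680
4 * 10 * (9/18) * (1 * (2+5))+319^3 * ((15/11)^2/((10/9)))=108653275/2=54326637.50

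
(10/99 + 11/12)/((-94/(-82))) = 16523/18612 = 0.89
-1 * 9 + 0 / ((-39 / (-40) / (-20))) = -9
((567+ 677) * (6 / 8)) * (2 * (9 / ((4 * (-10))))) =-8397 / 20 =-419.85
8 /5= 1.60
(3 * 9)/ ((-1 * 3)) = -9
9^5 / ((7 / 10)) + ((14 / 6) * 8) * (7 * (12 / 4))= 593234 / 7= 84747.71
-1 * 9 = -9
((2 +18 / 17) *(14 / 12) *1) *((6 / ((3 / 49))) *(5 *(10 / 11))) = 891800 / 561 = 1589.66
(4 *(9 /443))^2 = 1296 /196249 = 0.01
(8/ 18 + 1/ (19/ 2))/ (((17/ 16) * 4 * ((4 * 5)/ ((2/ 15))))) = 188/ 218025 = 0.00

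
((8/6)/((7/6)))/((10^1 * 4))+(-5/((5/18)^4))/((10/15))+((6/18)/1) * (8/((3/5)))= -9885007/7875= -1255.24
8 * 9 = 72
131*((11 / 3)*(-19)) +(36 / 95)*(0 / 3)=-27379 / 3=-9126.33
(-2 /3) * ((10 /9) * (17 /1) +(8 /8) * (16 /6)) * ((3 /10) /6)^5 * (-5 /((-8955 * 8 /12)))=-97 /25790400000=-0.00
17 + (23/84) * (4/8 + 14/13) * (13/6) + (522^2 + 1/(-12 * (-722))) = 272501.94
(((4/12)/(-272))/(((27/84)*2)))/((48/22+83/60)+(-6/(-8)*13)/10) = -385/916929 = -0.00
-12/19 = -0.63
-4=-4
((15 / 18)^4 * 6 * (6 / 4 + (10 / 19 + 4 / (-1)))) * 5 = -28.55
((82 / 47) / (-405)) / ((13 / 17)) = -1394 / 247455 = -0.01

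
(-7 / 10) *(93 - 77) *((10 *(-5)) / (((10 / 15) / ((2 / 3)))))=560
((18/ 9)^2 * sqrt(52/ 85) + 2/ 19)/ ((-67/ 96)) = -768 * sqrt(1105)/ 5695 - 192/ 1273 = -4.63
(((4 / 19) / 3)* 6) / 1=8 / 19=0.42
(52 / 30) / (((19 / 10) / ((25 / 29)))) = 1300 / 1653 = 0.79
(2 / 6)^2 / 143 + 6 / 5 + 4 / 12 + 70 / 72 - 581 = -14890427 / 25740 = -578.49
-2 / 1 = -2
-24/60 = -2/5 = -0.40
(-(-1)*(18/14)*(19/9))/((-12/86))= -817/42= -19.45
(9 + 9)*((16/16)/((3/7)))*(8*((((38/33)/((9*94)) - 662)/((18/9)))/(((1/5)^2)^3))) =-1737746427.04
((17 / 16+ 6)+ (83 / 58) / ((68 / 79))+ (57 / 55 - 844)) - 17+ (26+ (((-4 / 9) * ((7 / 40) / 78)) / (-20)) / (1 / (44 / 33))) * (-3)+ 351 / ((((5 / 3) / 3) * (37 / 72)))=8457331556227 / 28171400400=300.21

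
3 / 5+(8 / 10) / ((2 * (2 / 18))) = 21 / 5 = 4.20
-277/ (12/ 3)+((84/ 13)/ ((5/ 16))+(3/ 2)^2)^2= 30852221/ 67600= 456.39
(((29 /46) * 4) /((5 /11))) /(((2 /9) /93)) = 267003 /115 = 2321.77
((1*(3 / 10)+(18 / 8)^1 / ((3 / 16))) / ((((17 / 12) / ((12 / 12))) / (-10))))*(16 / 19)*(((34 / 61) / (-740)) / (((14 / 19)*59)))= 5904 / 4660705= 0.00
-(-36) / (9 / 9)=36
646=646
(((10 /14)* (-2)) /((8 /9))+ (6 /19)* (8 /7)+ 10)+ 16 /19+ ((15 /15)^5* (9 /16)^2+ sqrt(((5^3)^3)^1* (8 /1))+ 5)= 507733 /34048+ 1250* sqrt(10)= 3967.76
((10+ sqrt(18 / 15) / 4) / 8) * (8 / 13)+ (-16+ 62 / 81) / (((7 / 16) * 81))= sqrt(30) / 260+ 202598 / 597051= 0.36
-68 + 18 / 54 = -203 / 3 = -67.67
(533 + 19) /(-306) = -92 /51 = -1.80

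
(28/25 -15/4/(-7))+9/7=2059/700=2.94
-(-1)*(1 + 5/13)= 18/13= 1.38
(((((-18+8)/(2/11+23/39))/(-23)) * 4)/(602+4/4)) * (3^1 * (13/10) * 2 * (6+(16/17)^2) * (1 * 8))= 236762240/147410519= 1.61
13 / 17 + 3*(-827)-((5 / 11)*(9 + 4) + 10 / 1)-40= -474259 / 187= -2536.14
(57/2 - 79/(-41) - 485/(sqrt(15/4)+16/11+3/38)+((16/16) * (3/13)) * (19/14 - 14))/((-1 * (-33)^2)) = -254960448794/496371728853+175085 * sqrt(15)/1099503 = 0.10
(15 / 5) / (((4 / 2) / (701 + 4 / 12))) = 1052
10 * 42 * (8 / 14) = 240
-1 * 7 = -7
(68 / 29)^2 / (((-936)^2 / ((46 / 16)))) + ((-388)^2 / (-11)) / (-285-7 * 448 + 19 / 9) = 249571862509909 / 62345897808480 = 4.00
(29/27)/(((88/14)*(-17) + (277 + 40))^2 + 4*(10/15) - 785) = 49/1978920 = 0.00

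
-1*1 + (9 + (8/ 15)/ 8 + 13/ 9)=428/ 45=9.51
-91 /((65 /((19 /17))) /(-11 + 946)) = -1463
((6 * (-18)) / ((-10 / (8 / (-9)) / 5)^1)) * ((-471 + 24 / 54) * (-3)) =-67760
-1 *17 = -17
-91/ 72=-1.26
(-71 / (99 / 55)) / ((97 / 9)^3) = -28755 / 912673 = -0.03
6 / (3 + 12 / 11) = 22 / 15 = 1.47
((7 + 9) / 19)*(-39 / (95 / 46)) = -28704 / 1805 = -15.90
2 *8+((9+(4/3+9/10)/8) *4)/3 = 5107/180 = 28.37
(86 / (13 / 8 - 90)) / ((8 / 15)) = -1290 / 707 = -1.82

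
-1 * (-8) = 8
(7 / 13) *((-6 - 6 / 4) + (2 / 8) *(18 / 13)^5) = -32372277 / 9653618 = -3.35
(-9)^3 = -729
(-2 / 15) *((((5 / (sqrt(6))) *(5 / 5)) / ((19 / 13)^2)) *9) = -169 *sqrt(6) / 361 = -1.15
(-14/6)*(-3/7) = 1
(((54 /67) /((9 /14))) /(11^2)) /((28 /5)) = 15 /8107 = 0.00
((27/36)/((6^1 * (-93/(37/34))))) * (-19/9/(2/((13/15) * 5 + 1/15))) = 7733/1138320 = 0.01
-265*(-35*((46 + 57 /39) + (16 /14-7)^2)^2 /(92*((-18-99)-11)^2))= 898665149925 /21843820544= 41.14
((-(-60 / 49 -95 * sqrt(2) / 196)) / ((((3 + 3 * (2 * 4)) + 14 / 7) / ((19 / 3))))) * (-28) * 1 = -1520 / 203 -1805 * sqrt(2) / 609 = -11.68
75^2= 5625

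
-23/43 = -0.53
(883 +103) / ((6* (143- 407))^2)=493 / 1254528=0.00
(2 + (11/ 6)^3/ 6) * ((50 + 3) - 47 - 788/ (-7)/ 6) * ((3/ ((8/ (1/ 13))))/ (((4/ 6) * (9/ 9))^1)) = 19615/ 6048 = 3.24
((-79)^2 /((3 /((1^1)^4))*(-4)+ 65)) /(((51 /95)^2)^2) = 508333350625 /358555653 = 1417.73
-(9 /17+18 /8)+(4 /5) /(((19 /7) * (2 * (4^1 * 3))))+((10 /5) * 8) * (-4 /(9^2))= -1861369 /523260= -3.56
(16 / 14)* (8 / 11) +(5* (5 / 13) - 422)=-419665 / 1001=-419.25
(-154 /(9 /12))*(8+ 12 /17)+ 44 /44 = -91117 /51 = -1786.61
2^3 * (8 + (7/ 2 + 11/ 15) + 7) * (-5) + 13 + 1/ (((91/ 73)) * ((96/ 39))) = -508037/ 672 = -756.01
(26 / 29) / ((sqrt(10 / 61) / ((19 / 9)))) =247 * sqrt(610) / 1305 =4.67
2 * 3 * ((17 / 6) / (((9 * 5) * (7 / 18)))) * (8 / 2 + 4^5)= 34952 / 35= 998.63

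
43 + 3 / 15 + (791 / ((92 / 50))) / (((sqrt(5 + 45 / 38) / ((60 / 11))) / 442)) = 216 / 5 + 52443300 * sqrt(8930) / 11891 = 416814.08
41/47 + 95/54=6679/2538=2.63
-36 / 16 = -9 / 4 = -2.25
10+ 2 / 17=172 / 17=10.12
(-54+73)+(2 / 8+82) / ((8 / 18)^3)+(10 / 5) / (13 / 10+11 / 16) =956.89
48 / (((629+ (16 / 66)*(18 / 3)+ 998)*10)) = 88 / 29855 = 0.00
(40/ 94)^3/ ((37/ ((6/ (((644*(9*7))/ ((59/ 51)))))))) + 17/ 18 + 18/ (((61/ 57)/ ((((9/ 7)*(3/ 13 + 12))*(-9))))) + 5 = -2494515624779714605/ 1050542986486266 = -2374.50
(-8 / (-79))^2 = 64 / 6241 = 0.01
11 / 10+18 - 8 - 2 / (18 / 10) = 899 / 90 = 9.99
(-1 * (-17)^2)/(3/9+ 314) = -867/943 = -0.92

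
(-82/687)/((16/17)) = -697/5496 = -0.13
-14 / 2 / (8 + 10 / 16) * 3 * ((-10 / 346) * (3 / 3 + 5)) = 0.42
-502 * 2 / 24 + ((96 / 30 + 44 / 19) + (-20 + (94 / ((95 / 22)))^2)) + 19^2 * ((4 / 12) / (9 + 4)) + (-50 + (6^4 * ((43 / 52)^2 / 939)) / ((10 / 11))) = 180379649183 / 477395425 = 377.84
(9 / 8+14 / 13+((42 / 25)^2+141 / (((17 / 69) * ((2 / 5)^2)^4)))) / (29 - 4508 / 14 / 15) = 92635054464567 / 799136000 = 115919.01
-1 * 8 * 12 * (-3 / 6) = 48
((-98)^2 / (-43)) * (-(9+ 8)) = 163268 / 43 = 3796.93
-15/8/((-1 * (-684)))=-5/1824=-0.00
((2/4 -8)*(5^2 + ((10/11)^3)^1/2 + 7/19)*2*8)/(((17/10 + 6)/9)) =-1004464800/278179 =-3610.86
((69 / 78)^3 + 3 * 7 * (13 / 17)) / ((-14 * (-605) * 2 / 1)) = 0.00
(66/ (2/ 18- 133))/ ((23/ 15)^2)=-0.21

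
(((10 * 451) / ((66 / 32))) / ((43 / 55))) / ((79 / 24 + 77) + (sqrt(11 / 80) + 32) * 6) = 10.19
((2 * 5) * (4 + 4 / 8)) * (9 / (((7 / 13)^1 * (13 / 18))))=7290 / 7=1041.43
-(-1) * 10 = 10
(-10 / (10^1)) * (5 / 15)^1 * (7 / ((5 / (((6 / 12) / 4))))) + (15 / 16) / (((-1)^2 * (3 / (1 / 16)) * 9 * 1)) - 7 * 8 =-645767 / 11520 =-56.06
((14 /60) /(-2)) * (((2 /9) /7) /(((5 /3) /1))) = -1 /450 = -0.00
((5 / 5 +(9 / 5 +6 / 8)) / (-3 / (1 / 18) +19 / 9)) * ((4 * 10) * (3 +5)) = -21.89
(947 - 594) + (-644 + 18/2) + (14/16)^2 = -17999/64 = -281.23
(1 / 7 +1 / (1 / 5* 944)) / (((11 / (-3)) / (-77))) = 2937 / 944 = 3.11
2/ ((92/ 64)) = 32/ 23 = 1.39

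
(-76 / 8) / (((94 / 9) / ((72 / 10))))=-6.55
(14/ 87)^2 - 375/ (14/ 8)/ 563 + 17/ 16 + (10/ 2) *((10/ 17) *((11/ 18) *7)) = 107825590373/ 8113604688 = 13.29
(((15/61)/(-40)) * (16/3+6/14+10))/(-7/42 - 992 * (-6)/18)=-331/1128988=-0.00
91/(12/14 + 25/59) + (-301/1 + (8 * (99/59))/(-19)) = -136784134/593009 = -230.66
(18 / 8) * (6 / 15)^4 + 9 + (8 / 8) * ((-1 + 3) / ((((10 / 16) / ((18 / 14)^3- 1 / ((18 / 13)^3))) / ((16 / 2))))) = 8411430067 / 156279375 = 53.82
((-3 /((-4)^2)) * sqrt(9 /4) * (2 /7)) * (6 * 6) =-81 /28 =-2.89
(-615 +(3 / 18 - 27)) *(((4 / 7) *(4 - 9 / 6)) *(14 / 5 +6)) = -169444 / 21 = -8068.76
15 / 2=7.50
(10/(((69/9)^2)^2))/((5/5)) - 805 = -225271195/279841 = -805.00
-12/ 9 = -4/ 3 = -1.33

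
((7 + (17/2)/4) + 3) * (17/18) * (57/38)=1649/96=17.18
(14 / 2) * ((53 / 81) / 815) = 371 / 66015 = 0.01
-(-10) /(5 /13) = 26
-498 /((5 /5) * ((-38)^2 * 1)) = -249 /722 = -0.34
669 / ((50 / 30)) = 2007 / 5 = 401.40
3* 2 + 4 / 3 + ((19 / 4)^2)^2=396595 / 768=516.40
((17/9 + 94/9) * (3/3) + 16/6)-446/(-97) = 1901/97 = 19.60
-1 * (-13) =13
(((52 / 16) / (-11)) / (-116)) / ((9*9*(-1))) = -13 / 413424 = -0.00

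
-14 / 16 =-7 / 8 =-0.88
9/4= 2.25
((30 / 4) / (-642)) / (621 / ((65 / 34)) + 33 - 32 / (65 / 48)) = -25 / 715188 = -0.00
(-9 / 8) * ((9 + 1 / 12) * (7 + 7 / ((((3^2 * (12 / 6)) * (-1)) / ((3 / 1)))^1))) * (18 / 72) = -3815 / 256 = -14.90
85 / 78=1.09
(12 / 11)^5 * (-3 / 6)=-124416 / 161051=-0.77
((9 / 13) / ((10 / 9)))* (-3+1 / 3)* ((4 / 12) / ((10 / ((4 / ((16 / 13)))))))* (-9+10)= -9 / 50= -0.18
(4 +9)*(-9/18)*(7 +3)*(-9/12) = 195/4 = 48.75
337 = 337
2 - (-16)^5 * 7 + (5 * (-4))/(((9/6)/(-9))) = 7340154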